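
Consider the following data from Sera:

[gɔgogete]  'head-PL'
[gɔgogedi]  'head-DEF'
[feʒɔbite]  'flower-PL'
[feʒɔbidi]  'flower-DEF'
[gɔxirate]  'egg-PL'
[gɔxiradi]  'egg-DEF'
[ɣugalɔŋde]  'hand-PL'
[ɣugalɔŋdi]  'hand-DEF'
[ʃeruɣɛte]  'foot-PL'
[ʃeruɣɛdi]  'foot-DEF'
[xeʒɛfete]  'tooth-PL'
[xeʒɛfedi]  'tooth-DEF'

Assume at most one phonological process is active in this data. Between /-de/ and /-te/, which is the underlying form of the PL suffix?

The PL morpheme has two allomorphs, [-de] and [-te].
By contrast the DEF suffix keeps its initial [d] throughout — that segment must be underlying.
So the underlying form is /-te/, and voiceless stops become voiced after a nasal.

/-te/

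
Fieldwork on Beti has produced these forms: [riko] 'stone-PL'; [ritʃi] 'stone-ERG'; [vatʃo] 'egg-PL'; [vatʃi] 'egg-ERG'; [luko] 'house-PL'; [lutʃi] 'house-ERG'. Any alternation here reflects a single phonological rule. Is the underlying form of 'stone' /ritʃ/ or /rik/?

The stem for 'stone' ends in [k] in [riko] but [tʃ] in [ritʃi].
But 'egg' keeps [tʃ] in both environments ([vatʃo], [vatʃi]), so there is no rule changing /tʃ/ to [k] before the PL suffix.
Therefore /k/ is basic and [tʃ] is derived by palatalization before a front vowel (/k/ becomes palato-alveolar [tʃ] before a front vowel).

/rik/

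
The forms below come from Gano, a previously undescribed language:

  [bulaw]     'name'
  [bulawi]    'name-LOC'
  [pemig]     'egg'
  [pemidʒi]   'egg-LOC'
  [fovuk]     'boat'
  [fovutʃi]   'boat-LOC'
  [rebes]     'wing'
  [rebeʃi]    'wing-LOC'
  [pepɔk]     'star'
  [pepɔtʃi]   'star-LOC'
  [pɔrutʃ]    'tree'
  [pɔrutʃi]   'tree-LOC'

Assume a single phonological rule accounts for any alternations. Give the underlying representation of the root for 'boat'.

The stem for 'boat' ends in [k] in [fovuk] but [tʃ] in [fovutʃi].
But 'tree' keeps [tʃ] in both environments ([pɔrutʃ], [pɔrutʃi]), so there is no rule changing /tʃ/ to [k] in isolation.
The alternation reflects palatalization before a front vowel: /k/, /g/ and /s/ become palato-alveolar [tʃ], [dʒ] and [ʃ] before a front vowel. /k/ is underlying.

/fovuk/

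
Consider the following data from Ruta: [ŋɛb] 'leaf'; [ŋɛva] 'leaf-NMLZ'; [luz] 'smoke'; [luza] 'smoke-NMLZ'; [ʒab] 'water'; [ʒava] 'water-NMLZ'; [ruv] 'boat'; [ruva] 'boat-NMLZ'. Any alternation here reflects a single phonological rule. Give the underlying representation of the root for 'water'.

In [ʒab] and [ʒava] the final segment of 'water' alternates: [b] ~ [v].
If /v/ were underlying and a rule turned it into [b] in isolation, 'boat' would also alternate; but it has [v] in both [ruv] and [ruva].
Therefore /b/ is basic and [v] is derived by intervocalic spirantization (voiced stops become fricatives between vowels).

/ʒab/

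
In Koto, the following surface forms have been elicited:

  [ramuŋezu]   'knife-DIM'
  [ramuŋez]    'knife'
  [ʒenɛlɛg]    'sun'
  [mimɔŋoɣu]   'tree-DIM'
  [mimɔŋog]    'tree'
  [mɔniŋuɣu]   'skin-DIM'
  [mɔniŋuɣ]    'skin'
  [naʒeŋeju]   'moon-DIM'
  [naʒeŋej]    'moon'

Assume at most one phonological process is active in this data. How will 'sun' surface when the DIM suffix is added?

'tree' shows [ɣ] ~ [g] at the end of the stem ([mimɔŋoɣu] vs [mimɔŋog]).
If /ɣ/ were underlying and a rule turned it into [g] in isolation, 'skin' would also alternate; but it has [ɣ] in both [mɔniŋuɣu] and [mɔniŋuɣ].
So /g/ is underlying, and a rule of intervocalic spirantization — voiced stops become fricatives between vowels — gives [ɣ].
The one attested form of 'sun', [ʒenɛlɛg], shows underlying /ʒenɛlɛg/. Applying the same rule between vowels gives [ʒenɛlɛɣu].

[ʒenɛlɛɣu]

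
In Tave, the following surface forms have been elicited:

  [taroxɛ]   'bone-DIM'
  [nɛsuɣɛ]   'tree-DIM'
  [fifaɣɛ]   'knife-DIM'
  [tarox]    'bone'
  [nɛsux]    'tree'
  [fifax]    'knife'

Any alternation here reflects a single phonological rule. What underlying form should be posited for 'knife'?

/fifaɣ/

In [fifaɣɛ] and [fifax] the final segment of 'knife' alternates: [ɣ] ~ [x].
But 'bone' keeps [x] in both environments ([taroxɛ], [tarox]), so there is no rule changing /x/ to [ɣ] before the DIM suffix.
The alternation reflects word-final obstruent devoicing: voiced obstruents become voiceless word-finally. /ɣ/ is underlying.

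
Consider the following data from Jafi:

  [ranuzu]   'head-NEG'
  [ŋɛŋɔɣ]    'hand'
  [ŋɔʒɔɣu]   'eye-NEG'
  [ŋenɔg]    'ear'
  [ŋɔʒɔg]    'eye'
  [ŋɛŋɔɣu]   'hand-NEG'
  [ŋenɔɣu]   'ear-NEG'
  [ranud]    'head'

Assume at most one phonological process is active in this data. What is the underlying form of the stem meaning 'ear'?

/ŋenɔg/

'ear' shows [ɣ] ~ [g] at the end of the stem ([ŋenɔɣu] vs [ŋenɔg]).
If /ɣ/ were underlying and a rule turned it into [g] in isolation, 'hand' would also alternate; but it has [ɣ] in both [ŋɛŋɔɣu] and [ŋɛŋɔɣ].
The alternation reflects intervocalic spirantization: voiced stops become fricatives between vowels. /g/ is underlying.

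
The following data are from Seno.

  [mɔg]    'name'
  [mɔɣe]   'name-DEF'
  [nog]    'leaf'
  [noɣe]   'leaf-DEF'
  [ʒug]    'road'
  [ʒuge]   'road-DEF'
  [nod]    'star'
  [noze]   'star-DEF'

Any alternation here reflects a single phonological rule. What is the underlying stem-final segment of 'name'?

/ɣ/

In [mɔg] and [mɔɣe] the final segment of 'name' alternates: [g] ~ [ɣ].
If /g/ were underlying and a rule turned it into [ɣ] before the DEF suffix, 'road' would also alternate; but it has [g] in both [ʒug] and [ʒuge].
Therefore /ɣ/ is basic and [g] is derived by word-final hardening (voiced fricatives become stops word-finally).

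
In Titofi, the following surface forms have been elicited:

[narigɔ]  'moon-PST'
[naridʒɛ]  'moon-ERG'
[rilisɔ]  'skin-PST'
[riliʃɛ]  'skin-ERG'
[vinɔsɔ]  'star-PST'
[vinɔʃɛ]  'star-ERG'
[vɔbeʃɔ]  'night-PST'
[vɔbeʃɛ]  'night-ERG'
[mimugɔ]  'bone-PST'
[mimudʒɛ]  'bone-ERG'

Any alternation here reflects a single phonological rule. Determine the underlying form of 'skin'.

'skin' shows [s] ~ [ʃ] at the end of the stem ([rilisɔ] vs [riliʃɛ]).
The stem 'night' ([vɔbeʃɔ], [vɔbeʃɛ]) shows [ʃ] unchanged in both environments, so [ʃ] cannot be basic with [s] derived before the PST suffix.
So /s/ is underlying, and a rule of palatalization before a front vowel — /g/ and /s/ become palato-alveolar [dʒ] and [ʃ] before a front vowel — gives [ʃ].
The underlying form of 'skin' is therefore /rilis/.

/rilis/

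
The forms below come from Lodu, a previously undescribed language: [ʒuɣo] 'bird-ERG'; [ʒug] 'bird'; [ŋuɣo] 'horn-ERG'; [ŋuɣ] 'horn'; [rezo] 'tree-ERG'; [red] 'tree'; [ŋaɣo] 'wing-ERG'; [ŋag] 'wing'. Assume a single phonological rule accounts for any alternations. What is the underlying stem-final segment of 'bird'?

/g/

The stem for 'bird' ends in [ɣ] in [ʒuɣo] but [g] in [ʒug].
But 'horn' keeps [ɣ] in both environments ([ŋuɣo], [ŋuɣ]), so there is no rule changing /ɣ/ to [g] in isolation.
The underlying segment must be /g/; voiced stops become fricatives between vowels, yielding [ɣ] there.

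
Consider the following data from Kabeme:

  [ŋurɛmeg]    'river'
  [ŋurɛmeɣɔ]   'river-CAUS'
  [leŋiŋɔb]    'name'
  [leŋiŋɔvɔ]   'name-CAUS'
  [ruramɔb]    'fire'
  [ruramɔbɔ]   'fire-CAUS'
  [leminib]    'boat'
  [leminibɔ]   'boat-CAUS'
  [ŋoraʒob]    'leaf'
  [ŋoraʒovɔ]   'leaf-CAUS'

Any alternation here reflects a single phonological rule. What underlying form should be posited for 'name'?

The stem for 'name' ends in [b] in [leŋiŋɔb] but [v] in [leŋiŋɔvɔ].
But 'fire' keeps [b] in both environments ([ruramɔb], [ruramɔbɔ]), so there is no rule changing /b/ to [v] before the CAUS suffix.
The underlying segment must be /v/; voiced fricatives become stops word-finally, yielding [b] there.

/leŋiŋɔv/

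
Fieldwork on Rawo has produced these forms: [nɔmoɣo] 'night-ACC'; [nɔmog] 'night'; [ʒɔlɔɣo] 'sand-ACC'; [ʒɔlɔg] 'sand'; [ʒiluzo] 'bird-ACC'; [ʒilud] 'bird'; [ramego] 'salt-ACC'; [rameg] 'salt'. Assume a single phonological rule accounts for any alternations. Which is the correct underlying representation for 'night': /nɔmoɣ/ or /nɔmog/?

In [nɔmoɣo] and [nɔmog] the final segment of 'night' alternates: [ɣ] ~ [g].
Compare 'salt', with invariant [g] in [ramego] and [rameg]: an analysis with underlying /g/ and a rule producing [ɣ] before the ACC suffix would wrongly predict alternation here too.
The underlying segment must be /ɣ/; voiced fricatives become stops word-finally, yielding [g] there.

/nɔmoɣ/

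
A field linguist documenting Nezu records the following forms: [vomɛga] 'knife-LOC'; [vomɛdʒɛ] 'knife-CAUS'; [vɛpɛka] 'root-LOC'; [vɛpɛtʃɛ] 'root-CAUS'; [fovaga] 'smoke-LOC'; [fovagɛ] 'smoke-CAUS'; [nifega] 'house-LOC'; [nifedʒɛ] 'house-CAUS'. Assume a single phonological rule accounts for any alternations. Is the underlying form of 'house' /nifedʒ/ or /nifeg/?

The stem for 'house' ends in [g] in [nifega] but [dʒ] in [nifedʒɛ].
Compare 'smoke', with invariant [g] in [fovaga] and [fovagɛ]: an analysis with underlying /g/ and a rule producing [dʒ] before the CAUS suffix would wrongly predict alternation here too.
The underlying segment must be /dʒ/; palato-alveolar /tʃ/ and /dʒ/ become [k] and [g] when no front vowel follows, yielding [g] there.

/nifedʒ/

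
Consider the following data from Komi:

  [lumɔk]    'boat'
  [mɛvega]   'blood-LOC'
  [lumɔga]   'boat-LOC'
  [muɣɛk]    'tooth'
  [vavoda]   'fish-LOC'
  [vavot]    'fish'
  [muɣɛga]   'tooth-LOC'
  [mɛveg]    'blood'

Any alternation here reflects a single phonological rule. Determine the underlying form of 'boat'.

/lumɔk/

In [lumɔk] and [lumɔga] the final segment of 'boat' alternates: [k] ~ [g].
The stem 'blood' ([mɛveg], [mɛvega]) shows [g] unchanged in both environments, so [g] cannot be basic with [k] derived in isolation.
The underlying segment must be /k/; voiceless stops become voiced between vowels, yielding [g] there.
The underlying form of 'boat' is therefore /lumɔk/.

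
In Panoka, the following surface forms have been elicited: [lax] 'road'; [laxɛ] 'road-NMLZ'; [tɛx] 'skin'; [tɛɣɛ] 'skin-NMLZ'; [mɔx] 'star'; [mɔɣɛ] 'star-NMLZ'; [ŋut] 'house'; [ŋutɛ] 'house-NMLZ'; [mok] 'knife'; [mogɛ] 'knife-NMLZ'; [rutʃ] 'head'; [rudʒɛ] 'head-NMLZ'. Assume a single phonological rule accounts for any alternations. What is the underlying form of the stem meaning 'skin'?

/tɛɣ/

The root 'skin' surfaces as [tɛx] and [tɛɣɛ], with a stem-final [x] ~ [ɣ] alternation.
But 'road' keeps [x] in both environments ([lax], [laxɛ]), so there is no rule changing /x/ to [ɣ] before the NMLZ suffix.
Therefore /ɣ/ is basic and [x] is derived by word-final obstruent devoicing (voiced obstruents become voiceless word-finally).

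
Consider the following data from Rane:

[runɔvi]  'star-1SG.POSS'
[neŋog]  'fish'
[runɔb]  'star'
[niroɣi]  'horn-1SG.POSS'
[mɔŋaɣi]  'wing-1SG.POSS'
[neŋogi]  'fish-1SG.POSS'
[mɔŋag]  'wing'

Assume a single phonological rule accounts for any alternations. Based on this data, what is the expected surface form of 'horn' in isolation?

[nirog]

The stem for 'wing' ends in [ɣ] in [mɔŋaɣi] but [g] in [mɔŋag].
The stem 'fish' ([neŋogi], [neŋog]) shows [g] unchanged in both environments, so [g] cannot be basic with [ɣ] derived before the 1SG.POSS suffix.
The underlying segment must be /ɣ/; voiced fricatives become stops word-finally, yielding [g] there.
From [niroɣi] the stem 'horn' is /niroɣ/; word-finally this yields [nirog].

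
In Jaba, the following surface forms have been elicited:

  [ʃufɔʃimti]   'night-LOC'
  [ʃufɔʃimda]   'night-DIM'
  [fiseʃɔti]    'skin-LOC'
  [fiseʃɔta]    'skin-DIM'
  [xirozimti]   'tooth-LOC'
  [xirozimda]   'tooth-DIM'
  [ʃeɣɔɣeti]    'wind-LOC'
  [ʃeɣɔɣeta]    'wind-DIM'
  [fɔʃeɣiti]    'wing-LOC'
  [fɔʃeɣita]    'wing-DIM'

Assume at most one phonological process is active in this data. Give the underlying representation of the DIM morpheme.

The DIM suffix surfaces as [-da] and [-ta], depending on the final segment of the stem.
By contrast the LOC suffix keeps its initial [t] throughout — that segment must be underlying.
So the underlying form is /-da/, and voiced stops become voiceless after a vowel.

/-da/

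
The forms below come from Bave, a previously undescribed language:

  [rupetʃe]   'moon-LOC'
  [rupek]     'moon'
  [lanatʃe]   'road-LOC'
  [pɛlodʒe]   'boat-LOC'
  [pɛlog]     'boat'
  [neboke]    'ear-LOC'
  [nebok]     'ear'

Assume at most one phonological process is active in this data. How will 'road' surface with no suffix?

'moon' shows [tʃ] ~ [k] at the end of the stem ([rupetʃe] vs [rupek]).
But 'ear' keeps [k] in both environments ([neboke], [nebok]), so there is no rule changing /k/ to [tʃ] before the LOC suffix.
The alternation reflects depalatalization: palato-alveolar /tʃ/ and /dʒ/ become [k] and [g] when no front vowel follows. /tʃ/ is underlying.
From [lanatʃe] the stem 'road' is /lanatʃ/; when no front vowel follows this yields [lanak].

[lanak]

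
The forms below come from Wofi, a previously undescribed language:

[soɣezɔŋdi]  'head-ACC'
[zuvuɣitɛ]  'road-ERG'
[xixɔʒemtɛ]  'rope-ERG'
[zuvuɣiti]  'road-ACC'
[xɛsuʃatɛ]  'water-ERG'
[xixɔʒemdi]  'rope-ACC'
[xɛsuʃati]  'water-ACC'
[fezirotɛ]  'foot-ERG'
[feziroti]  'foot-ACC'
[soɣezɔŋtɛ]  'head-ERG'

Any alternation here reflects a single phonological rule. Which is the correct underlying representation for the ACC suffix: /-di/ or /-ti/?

The ACC suffix surfaces as [-di] and [-ti], depending on the final segment of the stem.
The ERG suffix, which begins with [t], is invariant after every stem; so [t] is not altered by any rule here.
So the underlying form is /-di/, and voiced stops become voiceless after a vowel.

/-di/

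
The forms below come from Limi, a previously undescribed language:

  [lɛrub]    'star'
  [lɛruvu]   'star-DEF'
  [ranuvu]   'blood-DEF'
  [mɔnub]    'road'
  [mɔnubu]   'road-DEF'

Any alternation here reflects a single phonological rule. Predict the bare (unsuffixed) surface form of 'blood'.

The root 'star' surfaces as [lɛrub] and [lɛruvu], with a stem-final [b] ~ [v] alternation.
If /b/ were underlying and a rule turned it into [v] before the DEF suffix, 'road' would also alternate; but it has [b] in both [mɔnub] and [mɔnubu].
So /v/ is underlying, and a rule of word-final hardening — voiced fricatives become stops word-finally — gives [b].
The one attested form of 'blood', [ranuvu], shows underlying /ranuv/. Applying the same rule word-finally gives [ranub].

[ranub]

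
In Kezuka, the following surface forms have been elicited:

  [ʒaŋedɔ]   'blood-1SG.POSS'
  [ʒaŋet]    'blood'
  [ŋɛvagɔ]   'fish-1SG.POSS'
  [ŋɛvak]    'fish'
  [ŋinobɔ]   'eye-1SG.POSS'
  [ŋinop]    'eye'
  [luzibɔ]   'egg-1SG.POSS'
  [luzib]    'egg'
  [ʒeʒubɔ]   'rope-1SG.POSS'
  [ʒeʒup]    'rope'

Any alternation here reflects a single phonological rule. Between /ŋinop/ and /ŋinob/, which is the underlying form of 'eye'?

/ŋinop/

The root 'eye' surfaces as [ŋinobɔ] and [ŋinop], with a stem-final [b] ~ [p] alternation.
If /b/ were underlying and a rule turned it into [p] in isolation, 'egg' would also alternate; but it has [b] in both [luzibɔ] and [luzib].
The underlying segment must be /p/; voiceless stops become voiced between vowels, yielding [b] there.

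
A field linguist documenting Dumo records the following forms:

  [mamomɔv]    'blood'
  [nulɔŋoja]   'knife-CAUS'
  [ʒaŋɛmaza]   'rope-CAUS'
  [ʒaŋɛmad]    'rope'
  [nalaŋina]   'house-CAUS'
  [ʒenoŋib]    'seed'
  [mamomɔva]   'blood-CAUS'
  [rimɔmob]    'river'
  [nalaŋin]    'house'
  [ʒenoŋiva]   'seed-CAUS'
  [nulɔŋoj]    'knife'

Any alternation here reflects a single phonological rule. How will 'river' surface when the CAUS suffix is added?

[rimɔmova]

The root 'seed' surfaces as [ʒenoŋiva] and [ʒenoŋib], with a stem-final [v] ~ [b] alternation.
But 'blood' keeps [v] in both environments ([mamomɔva], [mamomɔv]), so there is no rule changing /v/ to [b] in isolation.
So /b/ is underlying, and a rule of intervocalic spirantization — voiced stops become fricatives between vowels — gives [v].
The one attested form of 'river', [rimɔmob], shows underlying /rimɔmob/. Applying the same rule between vowels gives [rimɔmova].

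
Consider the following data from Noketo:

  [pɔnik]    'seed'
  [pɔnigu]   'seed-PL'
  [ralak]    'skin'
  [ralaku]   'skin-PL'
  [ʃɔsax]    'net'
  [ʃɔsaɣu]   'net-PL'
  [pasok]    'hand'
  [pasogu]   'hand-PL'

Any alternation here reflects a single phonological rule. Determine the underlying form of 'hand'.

/pasog/

The stem for 'hand' ends in [k] in [pasok] but [g] in [pasogu].
If /k/ were underlying and a rule turned it into [g] before the PL suffix, 'skin' would also alternate; but it has [k] in both [ralak] and [ralaku].
The alternation reflects word-final obstruent devoicing: voiced obstruents become voiceless word-finally. /g/ is underlying.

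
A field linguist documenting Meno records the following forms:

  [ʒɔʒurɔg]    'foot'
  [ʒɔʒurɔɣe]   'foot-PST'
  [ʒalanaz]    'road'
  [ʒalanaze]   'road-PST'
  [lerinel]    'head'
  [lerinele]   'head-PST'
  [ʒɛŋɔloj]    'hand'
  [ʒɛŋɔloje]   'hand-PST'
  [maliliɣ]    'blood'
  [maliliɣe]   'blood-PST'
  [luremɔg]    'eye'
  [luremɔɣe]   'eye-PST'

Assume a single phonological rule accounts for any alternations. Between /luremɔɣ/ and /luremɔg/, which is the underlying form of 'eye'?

'eye' shows [g] ~ [ɣ] at the end of the stem ([luremɔg] vs [luremɔɣe]).
If /ɣ/ were underlying and a rule turned it into [g] in isolation, 'blood' would also alternate; but it has [ɣ] in both [maliliɣ] and [maliliɣe].
The alternation reflects intervocalic spirantization: voiced stops become fricatives between vowels. /g/ is underlying.

/luremɔg/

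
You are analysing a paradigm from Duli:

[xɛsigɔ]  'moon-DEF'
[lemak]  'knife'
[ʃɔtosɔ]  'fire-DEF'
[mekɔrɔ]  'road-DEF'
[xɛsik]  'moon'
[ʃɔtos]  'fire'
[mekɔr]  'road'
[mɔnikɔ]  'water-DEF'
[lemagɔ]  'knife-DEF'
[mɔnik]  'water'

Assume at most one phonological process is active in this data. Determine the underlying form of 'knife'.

In [lemagɔ] and [lemak] the final segment of 'knife' alternates: [g] ~ [k].
If /k/ were underlying and a rule turned it into [g] before the DEF suffix, 'water' would also alternate; but it has [k] in both [mɔnikɔ] and [mɔnik].
Therefore /g/ is basic and [k] is derived by word-final obstruent devoicing (voiced obstruents become voiceless word-finally).

/lemag/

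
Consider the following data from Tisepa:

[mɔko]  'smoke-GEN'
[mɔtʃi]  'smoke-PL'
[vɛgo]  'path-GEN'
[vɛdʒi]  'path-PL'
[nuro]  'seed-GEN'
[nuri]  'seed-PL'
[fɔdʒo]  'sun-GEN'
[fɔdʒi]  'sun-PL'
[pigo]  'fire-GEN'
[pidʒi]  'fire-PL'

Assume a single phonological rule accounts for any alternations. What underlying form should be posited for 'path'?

/vɛg/

The stem for 'path' ends in [g] in [vɛgo] but [dʒ] in [vɛdʒi].
The stem 'sun' ([fɔdʒo], [fɔdʒi]) shows [dʒ] unchanged in both environments, so [dʒ] cannot be basic with [g] derived before the GEN suffix.
Therefore /g/ is basic and [dʒ] is derived by palatalization before a front vowel (/k/ and /g/ become palato-alveolar [tʃ] and [dʒ] before a front vowel).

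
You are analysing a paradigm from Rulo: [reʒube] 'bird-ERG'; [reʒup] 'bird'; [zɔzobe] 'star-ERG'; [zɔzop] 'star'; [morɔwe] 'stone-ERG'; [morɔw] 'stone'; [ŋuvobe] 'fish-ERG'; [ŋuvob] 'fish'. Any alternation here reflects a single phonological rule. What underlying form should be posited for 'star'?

'star' shows [b] ~ [p] at the end of the stem ([zɔzobe] vs [zɔzop]).
Compare 'fish', with invariant [b] in [ŋuvobe] and [ŋuvob]: an analysis with underlying /b/ and a rule producing [p] in isolation would wrongly predict alternation here too.
The alternation reflects intervocalic voicing: voiceless stops become voiced between vowels. /p/ is underlying.
The underlying form of 'star' is therefore /zɔzop/.

/zɔzop/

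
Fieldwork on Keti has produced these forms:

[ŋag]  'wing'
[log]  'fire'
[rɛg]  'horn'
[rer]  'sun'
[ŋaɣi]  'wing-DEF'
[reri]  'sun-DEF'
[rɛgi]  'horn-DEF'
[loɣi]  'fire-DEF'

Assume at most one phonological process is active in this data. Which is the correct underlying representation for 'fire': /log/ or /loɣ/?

/loɣ/

The stem for 'fire' ends in [ɣ] in [loɣi] but [g] in [log].
Compare 'horn', with invariant [g] in [rɛgi] and [rɛg]: an analysis with underlying /g/ and a rule producing [ɣ] before the DEF suffix would wrongly predict alternation here too.
The alternation reflects word-final hardening: voiced fricatives become stops word-finally. /ɣ/ is underlying.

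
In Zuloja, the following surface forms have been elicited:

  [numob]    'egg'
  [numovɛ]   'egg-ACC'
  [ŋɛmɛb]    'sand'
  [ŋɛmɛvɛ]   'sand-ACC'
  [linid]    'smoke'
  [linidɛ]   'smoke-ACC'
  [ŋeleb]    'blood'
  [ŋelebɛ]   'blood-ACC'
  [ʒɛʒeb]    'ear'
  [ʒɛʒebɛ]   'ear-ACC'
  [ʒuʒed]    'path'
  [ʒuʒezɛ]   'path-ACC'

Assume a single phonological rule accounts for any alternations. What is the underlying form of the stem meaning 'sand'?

In [ŋɛmɛb] and [ŋɛmɛvɛ] the final segment of 'sand' alternates: [b] ~ [v].
But 'blood' keeps [b] in both environments ([ŋeleb], [ŋelebɛ]), so there is no rule changing /b/ to [v] before the ACC suffix.
So /v/ is underlying, and a rule of word-final hardening — voiced fricatives become stops word-finally — gives [b].

/ŋɛmɛv/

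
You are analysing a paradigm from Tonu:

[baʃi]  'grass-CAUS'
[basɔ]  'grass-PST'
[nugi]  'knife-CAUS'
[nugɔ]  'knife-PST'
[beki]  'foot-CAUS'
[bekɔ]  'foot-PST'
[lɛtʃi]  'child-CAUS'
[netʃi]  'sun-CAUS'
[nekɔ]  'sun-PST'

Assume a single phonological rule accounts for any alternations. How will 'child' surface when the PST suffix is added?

[lɛkɔ]

'sun' shows [tʃ] ~ [k] at the end of the stem ([netʃi] vs [nekɔ]).
If /k/ were underlying and a rule turned it into [tʃ] before the CAUS suffix, 'foot' would also alternate; but it has [k] in both [beki] and [bekɔ].
The underlying segment must be /tʃ/; palato-alveolar /tʃ/ and /ʃ/ become [k] and [s] when no front vowel follows, yielding [k] there.
The one attested form of 'child', [lɛtʃi], shows underlying /lɛtʃ/. Applying the same rule when no front vowel follows gives [lɛkɔ].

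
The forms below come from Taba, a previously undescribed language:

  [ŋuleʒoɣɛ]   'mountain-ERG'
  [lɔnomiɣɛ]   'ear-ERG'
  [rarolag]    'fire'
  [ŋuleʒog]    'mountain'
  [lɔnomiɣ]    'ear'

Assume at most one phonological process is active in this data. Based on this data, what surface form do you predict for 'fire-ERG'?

'mountain' shows [ɣ] ~ [g] at the end of the stem ([ŋuleʒoɣɛ] vs [ŋuleʒog]).
Compare 'ear', with invariant [ɣ] in [lɔnomiɣɛ] and [lɔnomiɣ]: an analysis with underlying /ɣ/ and a rule producing [g] in isolation would wrongly predict alternation here too.
Therefore /g/ is basic and [ɣ] is derived by intervocalic spirantization (voiced stops become fricatives between vowels).
From [rarolag] the stem 'fire' is /rarolag/; between vowels this yields [rarolaɣɛ].

[rarolaɣɛ]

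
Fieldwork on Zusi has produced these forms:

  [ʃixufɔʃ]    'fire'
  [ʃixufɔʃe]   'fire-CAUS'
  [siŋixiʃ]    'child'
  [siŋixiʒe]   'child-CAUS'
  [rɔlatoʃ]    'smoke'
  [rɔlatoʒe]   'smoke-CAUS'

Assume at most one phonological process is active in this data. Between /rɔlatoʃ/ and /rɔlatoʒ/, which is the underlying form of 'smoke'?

In [rɔlatoʃ] and [rɔlatoʒe] the final segment of 'smoke' alternates: [ʃ] ~ [ʒ].
Compare 'fire', with invariant [ʃ] in [ʃixufɔʃ] and [ʃixufɔʃe]: an analysis with underlying /ʃ/ and a rule producing [ʒ] before the CAUS suffix would wrongly predict alternation here too.
The alternation reflects word-final obstruent devoicing: voiced obstruents become voiceless word-finally. /ʒ/ is underlying.

/rɔlatoʒ/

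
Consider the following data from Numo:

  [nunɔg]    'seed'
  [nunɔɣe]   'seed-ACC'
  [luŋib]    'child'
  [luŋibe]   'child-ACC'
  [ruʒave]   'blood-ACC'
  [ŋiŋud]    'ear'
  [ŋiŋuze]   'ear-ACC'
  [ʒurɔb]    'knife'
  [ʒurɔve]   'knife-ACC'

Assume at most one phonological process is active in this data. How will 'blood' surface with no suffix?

The root 'knife' surfaces as [ʒurɔb] and [ʒurɔve], with a stem-final [b] ~ [v] alternation.
If /b/ were underlying and a rule turned it into [v] before the ACC suffix, 'child' would also alternate; but it has [b] in both [luŋib] and [luŋibe].
The alternation reflects word-final hardening: voiced fricatives become stops word-finally. /v/ is underlying.
From [ruʒave] the stem 'blood' is /ruʒav/; word-finally this yields [ruʒab].

[ruʒab]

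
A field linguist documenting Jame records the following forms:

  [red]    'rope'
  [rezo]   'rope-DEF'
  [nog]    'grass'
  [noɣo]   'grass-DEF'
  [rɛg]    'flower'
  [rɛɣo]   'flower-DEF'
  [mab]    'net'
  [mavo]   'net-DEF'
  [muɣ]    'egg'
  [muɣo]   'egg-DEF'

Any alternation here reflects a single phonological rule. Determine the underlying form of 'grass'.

/nog/

The root 'grass' surfaces as [nog] and [noɣo], with a stem-final [g] ~ [ɣ] alternation.
But 'egg' keeps [ɣ] in both environments ([muɣ], [muɣo]), so there is no rule changing /ɣ/ to [g] in isolation.
The alternation reflects intervocalic spirantization: voiced stops become fricatives between vowels. /g/ is underlying.
Hence 'grass' is /nog/ underlyingly.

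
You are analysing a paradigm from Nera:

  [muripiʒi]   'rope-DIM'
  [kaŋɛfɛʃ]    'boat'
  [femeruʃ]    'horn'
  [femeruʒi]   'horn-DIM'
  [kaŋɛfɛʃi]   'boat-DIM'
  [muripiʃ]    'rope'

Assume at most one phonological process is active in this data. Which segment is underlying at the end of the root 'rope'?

/ʒ/

In [muripiʒi] and [muripiʃ] the final segment of 'rope' alternates: [ʒ] ~ [ʃ].
If /ʃ/ were underlying and a rule turned it into [ʒ] before the DIM suffix, 'boat' would also alternate; but it has [ʃ] in both [kaŋɛfɛʃi] and [kaŋɛfɛʃ].
The alternation reflects word-final obstruent devoicing: voiced obstruents become voiceless word-finally. /ʒ/ is underlying.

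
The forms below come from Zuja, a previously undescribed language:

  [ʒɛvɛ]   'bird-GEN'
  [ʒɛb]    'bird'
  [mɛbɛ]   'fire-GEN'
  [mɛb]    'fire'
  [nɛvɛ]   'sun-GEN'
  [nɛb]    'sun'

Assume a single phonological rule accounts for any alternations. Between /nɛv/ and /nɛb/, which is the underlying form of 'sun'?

/nɛv/

The stem for 'sun' ends in [v] in [nɛvɛ] but [b] in [nɛb].
But 'fire' keeps [b] in both environments ([mɛbɛ], [mɛb]), so there is no rule changing /b/ to [v] before the GEN suffix.
So /v/ is underlying, and a rule of word-final hardening — voiced fricatives become stops word-finally — gives [b].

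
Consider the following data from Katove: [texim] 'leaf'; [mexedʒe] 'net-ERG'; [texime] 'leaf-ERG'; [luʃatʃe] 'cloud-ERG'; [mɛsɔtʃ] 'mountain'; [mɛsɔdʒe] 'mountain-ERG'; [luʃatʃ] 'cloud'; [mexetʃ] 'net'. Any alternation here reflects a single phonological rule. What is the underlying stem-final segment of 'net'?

/dʒ/

In [mexedʒe] and [mexetʃ] the final segment of 'net' alternates: [dʒ] ~ [tʃ].
But 'cloud' keeps [tʃ] in both environments ([luʃatʃe], [luʃatʃ]), so there is no rule changing /tʃ/ to [dʒ] before the ERG suffix.
Therefore /dʒ/ is basic and [tʃ] is derived by word-final obstruent devoicing (voiced obstruents become voiceless word-finally).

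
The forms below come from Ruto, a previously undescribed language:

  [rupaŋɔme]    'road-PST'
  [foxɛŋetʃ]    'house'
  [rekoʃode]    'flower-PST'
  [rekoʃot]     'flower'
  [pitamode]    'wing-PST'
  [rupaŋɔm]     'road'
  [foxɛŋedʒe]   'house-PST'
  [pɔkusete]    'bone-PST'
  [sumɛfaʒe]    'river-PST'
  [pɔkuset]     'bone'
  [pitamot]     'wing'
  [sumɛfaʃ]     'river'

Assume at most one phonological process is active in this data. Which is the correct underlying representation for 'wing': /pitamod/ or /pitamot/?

In [pitamot] and [pitamode] the final segment of 'wing' alternates: [t] ~ [d].
Compare 'bone', with invariant [t] in [pɔkuset] and [pɔkusete]: an analysis with underlying /t/ and a rule producing [d] before the PST suffix would wrongly predict alternation here too.
The underlying segment must be /d/; voiced obstruents become voiceless word-finally, yielding [t] there.

/pitamod/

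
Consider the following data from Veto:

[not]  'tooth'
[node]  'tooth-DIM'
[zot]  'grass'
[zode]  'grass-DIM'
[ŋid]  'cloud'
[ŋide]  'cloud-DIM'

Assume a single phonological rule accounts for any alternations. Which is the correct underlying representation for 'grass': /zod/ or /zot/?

/zot/

The stem for 'grass' ends in [t] in [zot] but [d] in [zode].
If /d/ were underlying and a rule turned it into [t] in isolation, 'cloud' would also alternate; but it has [d] in both [ŋid] and [ŋide].
The alternation reflects intervocalic voicing: voiceless stops become voiced between vowels. /t/ is underlying.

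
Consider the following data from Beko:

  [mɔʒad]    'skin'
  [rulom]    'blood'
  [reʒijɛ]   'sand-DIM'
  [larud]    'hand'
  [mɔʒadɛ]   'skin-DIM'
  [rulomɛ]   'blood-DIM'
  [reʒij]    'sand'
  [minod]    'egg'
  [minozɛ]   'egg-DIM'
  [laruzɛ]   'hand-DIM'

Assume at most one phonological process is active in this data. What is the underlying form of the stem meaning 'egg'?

'egg' shows [d] ~ [z] at the end of the stem ([minod] vs [minozɛ]).
If /d/ were underlying and a rule turned it into [z] before the DIM suffix, 'skin' would also alternate; but it has [d] in both [mɔʒad] and [mɔʒadɛ].
Therefore /z/ is basic and [d] is derived by word-final hardening (voiced fricatives become stops word-finally).
The underlying form of 'egg' is therefore /minoz/.

/minoz/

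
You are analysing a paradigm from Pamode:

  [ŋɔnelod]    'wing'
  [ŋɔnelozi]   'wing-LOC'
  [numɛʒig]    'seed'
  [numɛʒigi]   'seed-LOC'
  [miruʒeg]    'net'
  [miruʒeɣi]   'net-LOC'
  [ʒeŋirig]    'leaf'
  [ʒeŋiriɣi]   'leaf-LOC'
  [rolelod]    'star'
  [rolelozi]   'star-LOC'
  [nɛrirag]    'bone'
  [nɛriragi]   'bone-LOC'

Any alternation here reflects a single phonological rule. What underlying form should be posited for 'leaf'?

In [ʒeŋirig] and [ʒeŋiriɣi] the final segment of 'leaf' alternates: [g] ~ [ɣ].
If /g/ were underlying and a rule turned it into [ɣ] before the LOC suffix, 'bone' would also alternate; but it has [g] in both [nɛrirag] and [nɛriragi].
Therefore /ɣ/ is basic and [g] is derived by word-final hardening (voiced fricatives become stops word-finally).

/ʒeŋiriɣ/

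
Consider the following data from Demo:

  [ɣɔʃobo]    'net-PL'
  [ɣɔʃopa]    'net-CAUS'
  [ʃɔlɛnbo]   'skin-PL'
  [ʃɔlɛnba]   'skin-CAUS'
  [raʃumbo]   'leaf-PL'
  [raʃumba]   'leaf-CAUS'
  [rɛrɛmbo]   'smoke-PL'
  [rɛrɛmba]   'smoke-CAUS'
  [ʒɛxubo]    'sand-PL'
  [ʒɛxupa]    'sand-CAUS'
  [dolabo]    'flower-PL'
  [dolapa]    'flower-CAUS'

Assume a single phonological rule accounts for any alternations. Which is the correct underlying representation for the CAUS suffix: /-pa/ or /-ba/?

The CAUS morpheme has two allomorphs, [-ba] and [-pa].
By contrast the PL suffix keeps its initial [b] throughout — that segment must be underlying.
So the underlying form is /-pa/, and voiceless stops become voiced after a nasal.

/-pa/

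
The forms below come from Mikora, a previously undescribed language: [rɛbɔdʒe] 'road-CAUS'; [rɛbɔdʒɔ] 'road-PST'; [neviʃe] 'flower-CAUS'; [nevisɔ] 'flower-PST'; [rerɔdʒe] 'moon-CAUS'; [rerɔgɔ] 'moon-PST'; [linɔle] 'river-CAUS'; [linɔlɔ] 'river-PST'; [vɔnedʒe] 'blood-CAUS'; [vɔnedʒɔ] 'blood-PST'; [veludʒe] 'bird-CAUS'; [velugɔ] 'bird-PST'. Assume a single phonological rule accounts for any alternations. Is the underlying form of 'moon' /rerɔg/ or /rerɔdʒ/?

'moon' shows [dʒ] ~ [g] at the end of the stem ([rerɔdʒe] vs [rerɔgɔ]).
If /dʒ/ were underlying and a rule turned it into [g] before the PST suffix, 'road' would also alternate; but it has [dʒ] in both [rɛbɔdʒe] and [rɛbɔdʒɔ].
Therefore /g/ is basic and [dʒ] is derived by palatalization before a front vowel (/g/ and /s/ become palato-alveolar [dʒ] and [ʃ] before a front vowel).

/rerɔg/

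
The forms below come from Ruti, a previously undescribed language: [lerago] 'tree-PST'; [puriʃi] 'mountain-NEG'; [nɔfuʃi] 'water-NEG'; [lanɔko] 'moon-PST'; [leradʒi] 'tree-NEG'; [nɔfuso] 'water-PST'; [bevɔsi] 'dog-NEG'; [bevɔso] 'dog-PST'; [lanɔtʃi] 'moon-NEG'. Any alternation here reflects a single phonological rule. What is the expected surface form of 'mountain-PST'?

The stem for 'water' ends in [s] in [nɔfuso] but [ʃ] in [nɔfuʃi].
But 'dog' keeps [s] in both environments ([bevɔso], [bevɔsi]), so there is no rule changing /s/ to [ʃ] before the NEG suffix.
The alternation reflects depalatalization: palato-alveolar /tʃ/, /dʒ/ and /ʃ/ become [k], [g] and [s] when no front vowel follows. /ʃ/ is underlying.
From [puriʃi] the stem 'mountain' is /puriʃ/; when no front vowel follows this yields [puriso].

[puriso]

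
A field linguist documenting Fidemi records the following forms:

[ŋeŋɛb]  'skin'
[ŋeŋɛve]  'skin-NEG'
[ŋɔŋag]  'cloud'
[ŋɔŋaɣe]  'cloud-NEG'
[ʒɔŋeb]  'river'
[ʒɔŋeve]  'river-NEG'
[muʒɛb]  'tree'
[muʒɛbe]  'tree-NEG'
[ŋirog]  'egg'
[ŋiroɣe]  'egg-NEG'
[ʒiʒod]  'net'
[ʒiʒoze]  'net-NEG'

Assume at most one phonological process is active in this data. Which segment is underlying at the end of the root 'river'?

/v/

The stem for 'river' ends in [b] in [ʒɔŋeb] but [v] in [ʒɔŋeve].
The stem 'tree' ([muʒɛb], [muʒɛbe]) shows [b] unchanged in both environments, so [b] cannot be basic with [v] derived before the NEG suffix.
Therefore /v/ is basic and [b] is derived by word-final hardening (voiced fricatives become stops word-finally).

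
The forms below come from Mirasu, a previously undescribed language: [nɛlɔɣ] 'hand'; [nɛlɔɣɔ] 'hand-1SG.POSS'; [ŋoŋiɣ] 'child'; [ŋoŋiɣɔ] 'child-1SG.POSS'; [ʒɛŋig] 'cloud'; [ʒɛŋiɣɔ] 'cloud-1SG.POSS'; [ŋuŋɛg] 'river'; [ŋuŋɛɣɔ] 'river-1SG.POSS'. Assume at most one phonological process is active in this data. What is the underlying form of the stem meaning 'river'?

The root 'river' surfaces as [ŋuŋɛg] and [ŋuŋɛɣɔ], with a stem-final [g] ~ [ɣ] alternation.
The stem 'child' ([ŋoŋiɣ], [ŋoŋiɣɔ]) shows [ɣ] unchanged in both environments, so [ɣ] cannot be basic with [g] derived in isolation.
So /g/ is underlying, and a rule of intervocalic spirantization — voiced stops become fricatives between vowels — gives [ɣ].
The underlying form of 'river' is therefore /ŋuŋɛg/.

/ŋuŋɛg/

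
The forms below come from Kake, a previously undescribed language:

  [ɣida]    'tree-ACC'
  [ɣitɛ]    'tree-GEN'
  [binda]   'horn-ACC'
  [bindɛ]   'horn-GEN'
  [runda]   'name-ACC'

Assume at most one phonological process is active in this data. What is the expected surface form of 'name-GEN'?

[rundɛ]

The GEN morpheme has two allomorphs, [-dɛ] and [-tɛ].
By contrast the ACC suffix keeps its initial [d] throughout — that segment must be underlying.
The GEN suffix is therefore /-tɛ/ underlyingly, with post-nasal voicing: voiceless stops become voiced after a nasal.
After 'name', which ends in a nasal, the suffix surfaces as [-dɛ], giving [rundɛ].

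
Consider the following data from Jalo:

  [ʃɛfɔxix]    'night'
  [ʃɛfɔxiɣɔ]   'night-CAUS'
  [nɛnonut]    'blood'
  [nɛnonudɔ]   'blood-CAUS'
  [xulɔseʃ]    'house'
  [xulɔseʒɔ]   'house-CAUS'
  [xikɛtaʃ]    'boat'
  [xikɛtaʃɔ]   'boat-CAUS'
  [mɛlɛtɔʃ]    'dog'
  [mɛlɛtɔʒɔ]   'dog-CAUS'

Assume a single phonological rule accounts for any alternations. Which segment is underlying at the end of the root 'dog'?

/ʒ/

The stem for 'dog' ends in [ʃ] in [mɛlɛtɔʃ] but [ʒ] in [mɛlɛtɔʒɔ].
But 'boat' keeps [ʃ] in both environments ([xikɛtaʃ], [xikɛtaʃɔ]), so there is no rule changing /ʃ/ to [ʒ] before the CAUS suffix.
The alternation reflects word-final obstruent devoicing: voiced obstruents become voiceless word-finally. /ʒ/ is underlying.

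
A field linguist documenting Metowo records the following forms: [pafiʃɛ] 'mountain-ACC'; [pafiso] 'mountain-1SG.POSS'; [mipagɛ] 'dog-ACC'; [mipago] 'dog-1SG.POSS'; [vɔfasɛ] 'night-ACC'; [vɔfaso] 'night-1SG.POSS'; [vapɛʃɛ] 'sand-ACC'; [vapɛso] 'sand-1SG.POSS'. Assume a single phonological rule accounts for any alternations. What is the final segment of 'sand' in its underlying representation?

/ʃ/

The stem for 'sand' ends in [ʃ] in [vapɛʃɛ] but [s] in [vapɛso].
The stem 'night' ([vɔfasɛ], [vɔfaso]) shows [s] unchanged in both environments, so [s] cannot be basic with [ʃ] derived before the ACC suffix.
Therefore /ʃ/ is basic and [s] is derived by depalatalization (palato-alveolar /ʃ/ becomes [s] when no front vowel follows).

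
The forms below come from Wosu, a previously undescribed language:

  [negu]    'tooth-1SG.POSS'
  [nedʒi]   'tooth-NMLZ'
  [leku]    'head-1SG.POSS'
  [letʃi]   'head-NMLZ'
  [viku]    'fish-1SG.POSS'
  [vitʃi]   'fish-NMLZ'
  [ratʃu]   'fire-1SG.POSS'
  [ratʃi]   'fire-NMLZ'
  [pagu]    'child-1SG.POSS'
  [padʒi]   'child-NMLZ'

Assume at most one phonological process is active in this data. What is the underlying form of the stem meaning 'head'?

/lek/

In [leku] and [letʃi] the final segment of 'head' alternates: [k] ~ [tʃ].
Compare 'fire', with invariant [tʃ] in [ratʃu] and [ratʃi]: an analysis with underlying /tʃ/ and a rule producing [k] before the 1SG.POSS suffix would wrongly predict alternation here too.
The underlying segment must be /k/; /k/ and /g/ become palato-alveolar [tʃ] and [dʒ] before a front vowel, yielding [tʃ] there.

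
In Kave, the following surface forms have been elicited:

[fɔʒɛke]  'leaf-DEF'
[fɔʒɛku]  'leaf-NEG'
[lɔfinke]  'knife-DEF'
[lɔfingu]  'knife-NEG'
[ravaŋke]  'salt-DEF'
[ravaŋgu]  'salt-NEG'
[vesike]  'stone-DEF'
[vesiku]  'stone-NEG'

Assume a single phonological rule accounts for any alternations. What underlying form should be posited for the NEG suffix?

/-gu/

The NEG morpheme has two allomorphs, [-gu] and [-ku].
By contrast the DEF suffix keeps its initial [k] throughout — that segment must be underlying.
The NEG suffix is therefore /-gu/ underlyingly, with post-vocalic devoicing: voiced stops become voiceless after a vowel.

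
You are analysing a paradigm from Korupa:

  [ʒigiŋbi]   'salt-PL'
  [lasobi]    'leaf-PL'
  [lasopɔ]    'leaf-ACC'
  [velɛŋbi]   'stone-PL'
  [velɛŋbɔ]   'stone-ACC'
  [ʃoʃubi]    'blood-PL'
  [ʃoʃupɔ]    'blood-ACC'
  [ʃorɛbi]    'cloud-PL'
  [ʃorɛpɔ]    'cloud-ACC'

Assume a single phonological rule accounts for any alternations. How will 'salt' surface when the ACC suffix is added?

The ACC morpheme has two allomorphs, [-bɔ] and [-pɔ].
The PL suffix, which begins with [b], is invariant after every stem; so [b] is not altered by any rule here.
So the underlying form is /-pɔ/, and voiceless stops become voiced after a nasal.
After 'salt', which ends in a nasal, the suffix surfaces as [-bɔ], giving [ʒigiŋbɔ].

[ʒigiŋbɔ]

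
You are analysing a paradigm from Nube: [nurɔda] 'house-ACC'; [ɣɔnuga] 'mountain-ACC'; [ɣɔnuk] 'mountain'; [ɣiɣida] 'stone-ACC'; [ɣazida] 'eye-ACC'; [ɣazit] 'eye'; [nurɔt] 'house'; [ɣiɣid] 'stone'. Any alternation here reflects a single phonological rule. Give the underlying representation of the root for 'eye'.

/ɣazit/

'eye' shows [t] ~ [d] at the end of the stem ([ɣazit] vs [ɣazida]).
But 'stone' keeps [d] in both environments ([ɣiɣid], [ɣiɣida]), so there is no rule changing /d/ to [t] in isolation.
So /t/ is underlying, and a rule of intervocalic voicing — voiceless stops become voiced between vowels — gives [d].
Hence 'eye' is /ɣazit/ underlyingly.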